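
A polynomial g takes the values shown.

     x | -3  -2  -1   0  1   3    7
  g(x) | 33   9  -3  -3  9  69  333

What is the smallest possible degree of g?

2

Divided differences on the nodes -3, -2, -1, 0, 1, 3, 7:
  order 0: 33  9  -3  -3  9  69  333
  order 1: -24  -12  0  12  30  66
  order 2: 6  6  6  6  6
  order 3: 0  0  0  0
  order 4: 0  0  0
  order 5: 0  0
  order 6: 0
The order-2 divided differences are all 6 (nonzero) and every higher order vanishes, so the data lies on a polynomial of degree exactly 2.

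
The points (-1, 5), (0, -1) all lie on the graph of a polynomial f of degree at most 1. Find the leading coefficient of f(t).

Write f(t) = at + b. Substituting each data point gives a linear system:
  -a + b = 5
  b = -1
Solving the system yields a = -6, b = -1.
So f(t) = -6t - 1.
The leading coefficient is -6.

-6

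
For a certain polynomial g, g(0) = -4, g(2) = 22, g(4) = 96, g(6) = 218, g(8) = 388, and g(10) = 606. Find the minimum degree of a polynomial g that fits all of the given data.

2

Forward differences of the values at s = 0, 2, 4, 6, 8, 10:
  g  : -4  22  96  218  388  606
  Δ  : 26  74  122  170  218
  Δ^2: 48  48  48  48
  Δ^3: 0  0  0
  Δ^4: 0  0
  Δ^5: 0
The second differences are constant (48) and nonzero, while all higher differences vanish, so the minimal degree is 2.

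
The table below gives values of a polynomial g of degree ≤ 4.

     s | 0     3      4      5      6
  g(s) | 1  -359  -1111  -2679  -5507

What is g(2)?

Using the Lagrange interpolation formula with nodes 0, 3, 4, 5, 6:
  L_0(s) = (s - 3)(s - 4)(s - 5)(s - 6) / 360
  L_1(s) = s(s - 4)(s - 5)(s - 6) / -18
  L_2(s) = s(s - 3)(s - 5)(s - 6) / 8
  L_3(s) = s(s - 3)(s - 4)(s - 6) / -10
  L_4(s) = s(s - 3)(s - 4)(s - 5) / 36
Then g(s) = 1·L_0(s) - 359·L_1(s) - 1111·L_2(s) - 2679·L_3(s) - 5507·L_4(s).
Expanding and collecting terms gives g(s) = -4s^4 - 2s^3 + 4s^2 - 6s + 1.
Evaluating at s = 2: g(2) = -75.

-75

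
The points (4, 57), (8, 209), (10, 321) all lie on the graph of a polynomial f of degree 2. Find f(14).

617

Write f(u) = au^2 + bu + c. Substituting each data point gives a linear system:
  16a + 4b + c = 57
  64a + 8b + c = 209
  100a + 10b + c = 321
Solving the system yields a = 3, b = 2, c = 1.
So f(u) = 3u^2 + 2u + 1.
Then f(14) = 617.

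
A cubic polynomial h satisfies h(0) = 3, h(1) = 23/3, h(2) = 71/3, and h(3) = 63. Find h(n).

h(n) = 2n^3 - (1/3)n^2 + 3n + 3

Write h(n) = an^3 + bn^2 + cn + d. Substituting each data point gives a linear system:
  d = 3
  a + b + c + d = 23/3
  8a + 4b + 2c + d = 71/3
  27a + 9b + 3c + d = 63
Solving the system yields a = 2, b = -1/3, c = 3, d = 3.
So h(n) = 2n^3 - (1/3)n^2 + 3n + 3.
Check: h(2) = 71/3. ✓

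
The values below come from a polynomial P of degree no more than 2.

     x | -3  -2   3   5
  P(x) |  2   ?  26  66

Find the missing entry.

The 3 known points determine the degree-2 polynomial uniquely.
Write P(x) = ax^2 + bx + c. Substituting each data point gives a linear system:
  9a - 3b + c = 2
  9a + 3b + c = 26
  25a + 5b + c = 66
Solving the system yields a = 2, b = 4, c = -4.
So P(x) = 2x² + 4x - 4.
Then P(-2) = -4.

-4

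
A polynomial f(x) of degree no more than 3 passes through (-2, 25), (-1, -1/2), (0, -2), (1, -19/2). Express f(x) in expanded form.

f(x) = -5x^3 - 3x^2 + (1/2)x - 2

Write f(x) = ax^3 + bx^2 + cx + d. Substituting each data point gives a linear system:
  -8a + 4b - 2c + d = 25
  -a + b - c + d = -1/2
  d = -2
  a + b + c + d = -19/2
Solving the system yields a = -5, b = -3, c = 1/2, d = -2.
So f(x) = -5x³ - 3x² + (1/2)x - 2.
Check: f(1) = -19/2. ✓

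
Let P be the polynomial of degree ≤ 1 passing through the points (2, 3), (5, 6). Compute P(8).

9

Write P(s) = as + b. Substituting each data point gives a linear system:
  2a + b = 3
  5a + b = 6
Solving the system yields a = 1, b = 1.
So P(s) = s + 1.
Then P(8) = 9.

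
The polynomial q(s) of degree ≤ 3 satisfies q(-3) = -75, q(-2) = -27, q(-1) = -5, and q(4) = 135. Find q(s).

Write q(s) = as^3 + bs^2 + cs + d. Substituting each data point gives a linear system:
  -27a + 9b - 3c + d = -75
  -8a + 4b - 2c + d = -27
  -a + b - c + d = -5
  64a + 16b + 4c + d = 135
Solving the system yields a = 2, b = -1, c = 5, d = 3.
So q(s) = 2s^3 - s^2 + 5s + 3.
Check: q(-3) = -75. ✓

q(s) = 2s^3 - s^2 + 5s + 3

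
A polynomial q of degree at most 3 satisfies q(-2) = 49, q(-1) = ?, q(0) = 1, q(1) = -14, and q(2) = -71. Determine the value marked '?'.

The 4 known points determine the degree-3 polynomial uniquely.
Write q(u) = au^3 + bu^2 + cu + d. Substituting each data point gives a linear system:
  -8a + 4b - 2c + d = 49
  d = 1
  a + b + c + d = -14
  8a + 4b + 2c + d = -71
Solving the system yields a = -6, b = -3, c = -6, d = 1.
So q(u) = -6u^3 - 3u^2 - 6u + 1.
Then q(-1) = 10.

10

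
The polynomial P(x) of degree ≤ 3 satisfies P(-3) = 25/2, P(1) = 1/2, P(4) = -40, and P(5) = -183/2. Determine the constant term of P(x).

Write P(x) = ax^3 + bx^2 + cx + d. Substituting each data point gives a linear system:
  -27a + 9b - 3c + d = 25/2
  a + b + c + d = 1/2
  64a + 16b + 4c + d = -40
  125a + 25b + 5c + d = -183/2
Solving the system yields a = -1, b = 1/2, c = 5, d = -4.
So P(x) = -x³ + (1/2)x² + 5x - 4.
The constant term is -4.

-4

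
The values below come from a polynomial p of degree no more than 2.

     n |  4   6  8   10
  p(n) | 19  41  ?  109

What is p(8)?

71

The 3 known points determine the degree-2 polynomial uniquely.
Write p(n) = an^2 + bn + c. Substituting each data point gives a linear system:
  16a + 4b + c = 19
  36a + 6b + c = 41
  100a + 10b + c = 109
Solving the system yields a = 1, b = 1, c = -1.
So p(n) = n² + n - 1.
Then p(8) = 71.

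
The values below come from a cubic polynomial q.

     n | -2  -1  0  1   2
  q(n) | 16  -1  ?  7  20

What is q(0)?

-2

On equispaced nodes a degree-3 polynomial has vanishing fourth forward difference, so
  q(-2) - 4·q(-1) + 6·q(0) - 4·q(1) + q(2) = 0.
Substituting the known values and solving for q(0):
  6·q(0) = -12
  q(0) = -2.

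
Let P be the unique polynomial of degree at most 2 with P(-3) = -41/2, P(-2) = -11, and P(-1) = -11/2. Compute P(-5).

Using the Lagrange interpolation formula with nodes -3, -2, -1:
  L_0(t) = (t + 2)(t + 1) / 2
  L_1(t) = (t + 3)(t + 1) / -1
  L_2(t) = (t + 3)(t + 2) / 2
Then P(t) = -41/2·L_0(t) - 11·L_1(t) - 11/2·L_2(t).
Expanding and collecting terms gives P(t) = -2t² - (1/2)t - 4.
Evaluating at t = -5: P(-5) = -103/2.

-103/2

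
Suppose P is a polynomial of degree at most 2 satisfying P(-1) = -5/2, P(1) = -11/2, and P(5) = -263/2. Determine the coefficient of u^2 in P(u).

Write P(u) = au^2 + bu + c. Substituting each data point gives a linear system:
  a - b + c = -5/2
  a + b + c = -11/2
  25a + 5b + c = -263/2
Solving the system yields a = -5, b = -3/2, c = 1.
So P(u) = -5u² - (3/2)u + 1.
The leading coefficient is -5.

-5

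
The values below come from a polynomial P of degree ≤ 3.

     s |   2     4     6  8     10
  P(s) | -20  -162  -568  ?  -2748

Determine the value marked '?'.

-1382

On equispaced nodes a degree-3 polynomial has vanishing fourth forward difference, so
  P(2) - 4·P(4) + 6·P(6) - 4·P(8) + P(10) = 0.
Substituting the known values and solving for P(8):
  -4·P(8) = 5528
  P(8) = -1382.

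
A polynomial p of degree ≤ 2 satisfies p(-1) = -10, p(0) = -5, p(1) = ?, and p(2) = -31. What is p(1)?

-12

On equispaced nodes a degree-2 polynomial has vanishing third forward difference, so
  - p(-1) + 3·p(0) - 3·p(1) + p(2) = 0.
Substituting the known values and solving for p(1):
  -3·p(1) = 36
  p(1) = -12.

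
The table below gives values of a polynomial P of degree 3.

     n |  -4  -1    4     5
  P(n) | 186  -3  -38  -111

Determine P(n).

Using the Lagrange interpolation formula with nodes -4, -1, 4, 5:
  L_0(n) = (n + 1)(n - 4)(n - 5) / -216
  L_1(n) = (n + 4)(n - 4)(n - 5) / 90
  L_2(n) = (n + 4)(n + 1)(n - 5) / -40
  L_3(n) = (n + 4)(n + 1)(n - 4) / 54
Then P(n) = 186·L_0(n) - 3·L_1(n) - 38·L_2(n) - 111·L_3(n).
Expanding and collecting terms gives P(n) = -2n^3 + 5n^2 + 4n - 6.
Check: P(-1) = -3. ✓

P(n) = -2n^3 + 5n^2 + 4n - 6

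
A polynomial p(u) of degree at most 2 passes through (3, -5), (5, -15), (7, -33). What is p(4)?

-9

Using the Lagrange interpolation formula with nodes 3, 5, 7:
  L_0(u) = (u - 5)(u - 7) / 8
  L_1(u) = (u - 3)(u - 7) / -4
  L_2(u) = (u - 3)(u - 5) / 8
Then p(u) = -5·L_0(u) - 15·L_1(u) - 33·L_2(u).
Expanding and collecting terms gives p(u) = -u² + 3u - 5.
Evaluating at u = 4: p(4) = -9.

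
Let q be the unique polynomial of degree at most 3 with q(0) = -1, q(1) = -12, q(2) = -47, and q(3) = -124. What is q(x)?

q(x) = -3x^3 - 3x^2 - 5x - 1

Using the Lagrange interpolation formula with nodes 0, 1, 2, 3:
  L_0(x) = (x - 1)(x - 2)(x - 3) / -6
  L_1(x) = x(x - 2)(x - 3) / 2
  L_2(x) = x(x - 1)(x - 3) / -2
  L_3(x) = x(x - 1)(x - 2) / 6
Then q(x) = -1·L_0(x) - 12·L_1(x) - 47·L_2(x) - 124·L_3(x).
Expanding and collecting terms gives q(x) = -3x^3 - 3x^2 - 5x - 1.
Check: q(2) = -47. ✓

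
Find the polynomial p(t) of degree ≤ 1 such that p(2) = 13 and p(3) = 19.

p(t) = 6t + 1

Using the Lagrange interpolation formula with nodes 2, 3:
  L_0(t) = (t - 3) / -1
  L_1(t) = (t - 2) / 1
Then p(t) = 13·L_0(t) + 19·L_1(t).
Expanding and collecting terms gives p(t) = 6t + 1.
Check: p(3) = 19. ✓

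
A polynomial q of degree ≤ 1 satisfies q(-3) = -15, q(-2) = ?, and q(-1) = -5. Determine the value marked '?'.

-10

The 2 known points determine the degree-1 polynomial uniquely.
Write q(n) = an + b. Substituting each data point gives a linear system:
  -3a + b = -15
  -a + b = -5
Solving the system yields a = 5, b = 0.
So q(n) = 5n.
Then q(-2) = -10.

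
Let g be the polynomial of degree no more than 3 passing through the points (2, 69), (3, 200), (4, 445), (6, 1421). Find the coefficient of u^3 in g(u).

6

Write g(u) = au^3 + bu^2 + cu + d. Substituting each data point gives a linear system:
  8a + 4b + 2c + d = 69
  27a + 9b + 3c + d = 200
  64a + 16b + 4c + d = 445
  216a + 36b + 6c + d = 1421
Solving the system yields a = 6, b = 3, c = 2, d = 5.
So g(u) = 6u³ + 3u² + 2u + 5.
The leading coefficient is 6.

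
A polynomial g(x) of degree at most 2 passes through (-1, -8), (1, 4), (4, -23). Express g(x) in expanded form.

g(x) = -3x^2 + 6x + 1

Write g(x) = ax^2 + bx + c. Substituting each data point gives a linear system:
  a - b + c = -8
  a + b + c = 4
  16a + 4b + c = -23
Solving the system yields a = -3, b = 6, c = 1.
So g(x) = -3x² + 6x + 1.
Check: g(4) = -23. ✓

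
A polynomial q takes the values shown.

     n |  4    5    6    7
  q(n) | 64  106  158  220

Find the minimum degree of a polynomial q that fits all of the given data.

Forward differences of the values at n = 4, 5, 6, 7:
  q  : 64  106  158  220
  Δ  : 42  52  62
  Δ^2: 10  10
  Δ^3: 0
The second differences are constant (10) and nonzero, while all higher differences vanish, so the minimal degree is 2.

2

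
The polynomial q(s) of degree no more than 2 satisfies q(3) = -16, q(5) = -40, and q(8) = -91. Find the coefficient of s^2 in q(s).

-1

Write q(s) = as^2 + bs + c. Substituting each data point gives a linear system:
  9a + 3b + c = -16
  25a + 5b + c = -40
  64a + 8b + c = -91
Solving the system yields a = -1, b = -4, c = 5.
So q(s) = -s^2 - 4s + 5.
The leading coefficient is -1.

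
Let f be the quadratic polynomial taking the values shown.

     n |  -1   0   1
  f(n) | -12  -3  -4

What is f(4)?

Using the Lagrange interpolation formula with nodes -1, 0, 1:
  L_0(n) = n(n - 1) / 2
  L_1(n) = (n + 1)(n - 1) / -1
  L_2(n) = (n + 1)n / 2
Then f(n) = -12·L_0(n) - 3·L_1(n) - 4·L_2(n).
Expanding and collecting terms gives f(n) = -5n² + 4n - 3.
Evaluating at n = 4: f(4) = -67.

-67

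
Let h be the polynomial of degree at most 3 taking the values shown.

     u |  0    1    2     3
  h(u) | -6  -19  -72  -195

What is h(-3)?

Forward differences of the values at u = 0, 1, 2, 3:
  h  : -6  -19  -72  -195
  Δ  : -13  -53  -123
  Δ^2: -40  -70
  Δ^3: -30
The third differences are constant, confirming degree 3.
Interpolating (Newton forward form) and evaluating at u = -3 gives h(-3) = 93.

93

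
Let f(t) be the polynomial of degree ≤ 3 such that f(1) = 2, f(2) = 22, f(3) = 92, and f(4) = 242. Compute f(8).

2242

Forward differences of the values at t = 1, 2, 3, 4:
  f  : 2  22  92  242
  Δ  : 20  70  150
  Δ^2: 50  80
  Δ^3: 30
The third differences are constant, confirming degree 3.
Interpolating (Newton forward form) and evaluating at t = 8 gives f(8) = 2242.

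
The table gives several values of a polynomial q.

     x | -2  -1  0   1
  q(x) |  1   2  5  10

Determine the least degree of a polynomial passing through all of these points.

Forward differences of the values at x = -2, -1, 0, 1:
  q  : 1  2  5  10
  Δ  : 1  3  5
  Δ^2: 2  2
  Δ^3: 0
The second differences are constant (2) and nonzero, while all higher differences vanish, so the minimal degree is 2.

2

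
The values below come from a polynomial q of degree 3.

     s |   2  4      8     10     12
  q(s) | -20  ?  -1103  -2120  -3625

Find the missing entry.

-149

The 4 known points determine the degree-3 polynomial uniquely.
Write q(s) = as^3 + bs^2 + cs + d. Substituting each data point gives a linear system:
  8a + 4b + 2c + d = -20
  512a + 64b + 8c + d = -1103
  1000a + 100b + 10c + d = -2120
  1728a + 144b + 12c + d = -3625
Solving the system yields a = -2, b = -1, c = -5/2, d = 5.
So q(s) = -2s^3 - s^2 - (5/2)s + 5.
Then q(4) = -149.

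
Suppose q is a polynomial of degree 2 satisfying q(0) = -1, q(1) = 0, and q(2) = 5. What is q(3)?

Forward differences of the values at u = 0, 1, 2:
  q  : -1  0  5
  Δ  : 1  5
  Δ^2: 4
The second differences are constant, confirming degree 2.
Interpolating (Newton forward form) and evaluating at u = 3 gives q(3) = 14.

14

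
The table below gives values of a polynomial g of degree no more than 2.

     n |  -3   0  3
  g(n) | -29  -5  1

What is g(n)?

Using the Lagrange interpolation formula with nodes -3, 0, 3:
  L_0(n) = n(n - 3) / 18
  L_1(n) = (n + 3)(n - 3) / -9
  L_2(n) = (n + 3)n / 18
Then g(n) = -29·L_0(n) - 5·L_1(n) + 1·L_2(n).
Expanding and collecting terms gives g(n) = -n^2 + 5n - 5.
Check: g(-3) = -29. ✓

g(n) = -n^2 + 5n - 5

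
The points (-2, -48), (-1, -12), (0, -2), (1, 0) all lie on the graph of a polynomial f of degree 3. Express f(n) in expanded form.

Write f(n) = an^3 + bn^2 + cn + d. Substituting each data point gives a linear system:
  -8a + 4b - 2c + d = -48
  -a + b - c + d = -12
  d = -2
  a + b + c + d = 0
Solving the system yields a = 3, b = -4, c = 3, d = -2.
So f(n) = 3n³ - 4n² + 3n - 2.
Check: f(1) = 0. ✓

f(n) = 3n^3 - 4n^2 + 3n - 2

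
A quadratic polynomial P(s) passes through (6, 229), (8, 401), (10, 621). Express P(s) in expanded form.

Write P(s) = as^2 + bs + c. Substituting each data point gives a linear system:
  36a + 6b + c = 229
  64a + 8b + c = 401
  100a + 10b + c = 621
Solving the system yields a = 6, b = 2, c = 1.
So P(s) = 6s² + 2s + 1.
Check: P(6) = 229. ✓

P(s) = 6s^2 + 2s + 1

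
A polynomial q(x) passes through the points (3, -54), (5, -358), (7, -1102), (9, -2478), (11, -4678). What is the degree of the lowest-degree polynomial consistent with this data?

3

Forward differences of the values at x = 3, 5, 7, 9, 11:
  q  : -54  -358  -1102  -2478  -4678
  Δ  : -304  -744  -1376  -2200
  Δ^2: -440  -632  -824
  Δ^3: -192  -192
  Δ^4: 0
The third differences are constant (-192) and nonzero, while all higher differences vanish, so the minimal degree is 3.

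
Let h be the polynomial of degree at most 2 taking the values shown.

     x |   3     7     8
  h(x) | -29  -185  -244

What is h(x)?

h(x) = -4x^2 + x + 4

Using the Lagrange interpolation formula with nodes 3, 7, 8:
  L_0(x) = (x - 7)(x - 8) / 20
  L_1(x) = (x - 3)(x - 8) / -4
  L_2(x) = (x - 3)(x - 7) / 5
Then h(x) = -29·L_0(x) - 185·L_1(x) - 244·L_2(x).
Expanding and collecting terms gives h(x) = -4x^2 + x + 4.
Check: h(7) = -185. ✓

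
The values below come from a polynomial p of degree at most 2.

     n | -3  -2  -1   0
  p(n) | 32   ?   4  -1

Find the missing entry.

The 3 known points determine the degree-2 polynomial uniquely.
Write p(n) = an^2 + bn + c. Substituting each data point gives a linear system:
  9a - 3b + c = 32
  a - b + c = 4
  c = -1
Solving the system yields a = 3, b = -2, c = -1.
So p(n) = 3n^2 - 2n - 1.
Then p(-2) = 15.

15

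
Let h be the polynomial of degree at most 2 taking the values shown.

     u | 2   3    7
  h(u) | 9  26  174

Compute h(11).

Using the Lagrange interpolation formula with nodes 2, 3, 7:
  L_0(u) = (u - 3)(u - 7) / 5
  L_1(u) = (u - 2)(u - 7) / -4
  L_2(u) = (u - 2)(u - 3) / 20
Then h(u) = 9·L_0(u) + 26·L_1(u) + 174·L_2(u).
Expanding and collecting terms gives h(u) = 4u² - 3u - 1.
Evaluating at u = 11: h(11) = 450.

450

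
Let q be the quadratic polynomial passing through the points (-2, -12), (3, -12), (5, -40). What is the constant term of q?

Write q(s) = as^2 + bs + c. Substituting each data point gives a linear system:
  4a - 2b + c = -12
  9a + 3b + c = -12
  25a + 5b + c = -40
Solving the system yields a = -2, b = 2, c = 0.
So q(s) = -2s² + 2s.
The constant term is 0.

0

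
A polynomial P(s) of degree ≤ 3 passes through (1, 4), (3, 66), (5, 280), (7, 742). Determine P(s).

P(s) = 2s^3 + s^2 + s

Using the Lagrange interpolation formula with nodes 1, 3, 5, 7:
  L_0(s) = (s - 3)(s - 5)(s - 7) / -48
  L_1(s) = (s - 1)(s - 5)(s - 7) / 16
  L_2(s) = (s - 1)(s - 3)(s - 7) / -16
  L_3(s) = (s - 1)(s - 3)(s - 5) / 48
Then P(s) = 4·L_0(s) + 66·L_1(s) + 280·L_2(s) + 742·L_3(s).
Expanding and collecting terms gives P(s) = 2s^3 + s^2 + s.
Check: P(7) = 742. ✓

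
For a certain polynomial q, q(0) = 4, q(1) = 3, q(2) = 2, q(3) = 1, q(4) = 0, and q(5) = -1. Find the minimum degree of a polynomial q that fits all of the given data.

1

Forward differences of the values at s = 0, 1, 2, 3, 4, 5:
  q  : 4  3  2  1  0  -1
  Δ  : -1  -1  -1  -1  -1
  Δ^2: 0  0  0  0
  Δ^3: 0  0  0
  Δ^4: 0  0
  Δ^5: 0
The first differences are constant (-1) and nonzero, while all higher differences vanish, so the minimal degree is 1.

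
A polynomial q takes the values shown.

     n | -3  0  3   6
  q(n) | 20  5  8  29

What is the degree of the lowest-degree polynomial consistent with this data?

Forward differences of the values at n = -3, 0, 3, 6:
  q  : 20  5  8  29
  Δ  : -15  3  21
  Δ^2: 18  18
  Δ^3: 0
The second differences are constant (18) and nonzero, while all higher differences vanish, so the minimal degree is 2.

2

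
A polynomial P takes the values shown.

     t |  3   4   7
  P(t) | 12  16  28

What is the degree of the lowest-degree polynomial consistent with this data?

1

Divided differences on the nodes 3, 4, 7:
  order 0: 12  16  28
  order 1: 4  4
  order 2: 0
The order-1 divided differences are all 4 (nonzero) and every higher order vanishes, so the data lies on a polynomial of degree exactly 1.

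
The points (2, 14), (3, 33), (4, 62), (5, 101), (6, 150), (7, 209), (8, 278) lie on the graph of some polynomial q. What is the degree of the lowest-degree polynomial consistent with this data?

2

Forward differences of the values at x = 2, 3, 4, 5, 6, 7, 8:
  q  : 14  33  62  101  150  209  278
  Δ  : 19  29  39  49  59  69
  Δ^2: 10  10  10  10  10
  Δ^3: 0  0  0  0
  Δ^4: 0  0  0
  Δ^5: 0  0
  Δ^6: 0
The second differences are constant (10) and nonzero, while all higher differences vanish, so the minimal degree is 2.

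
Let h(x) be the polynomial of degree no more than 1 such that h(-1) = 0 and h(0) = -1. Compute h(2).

Write h(x) = ax + b. Substituting each data point gives a linear system:
  -a + b = 0
  b = -1
Solving the system yields a = -1, b = -1.
So h(x) = -x - 1.
Then h(2) = -3.

-3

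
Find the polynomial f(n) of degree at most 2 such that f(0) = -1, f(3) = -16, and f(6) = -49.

Write f(n) = an^2 + bn + c. Substituting each data point gives a linear system:
  c = -1
  9a + 3b + c = -16
  36a + 6b + c = -49
Solving the system yields a = -1, b = -2, c = -1.
So f(n) = -n² - 2n - 1.
Check: f(0) = -1. ✓

f(n) = -n^2 - 2n - 1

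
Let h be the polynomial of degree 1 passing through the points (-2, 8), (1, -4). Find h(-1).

4

Using the Lagrange interpolation formula with nodes -2, 1:
  L_0(s) = (s - 1) / -3
  L_1(s) = (s + 2) / 3
Then h(s) = 8·L_0(s) - 4·L_1(s).
Expanding and collecting terms gives h(s) = -4s.
Evaluating at s = -1: h(-1) = 4.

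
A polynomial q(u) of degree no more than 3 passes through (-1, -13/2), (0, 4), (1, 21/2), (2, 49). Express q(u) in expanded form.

q(u) = 6u^3 - 2u^2 + (5/2)u + 4

Using the Lagrange interpolation formula with nodes -1, 0, 1, 2:
  L_0(u) = u(u - 1)(u - 2) / -6
  L_1(u) = (u + 1)(u - 1)(u - 2) / 2
  L_2(u) = (u + 1)u(u - 2) / -2
  L_3(u) = (u + 1)u(u - 1) / 6
Then q(u) = -13/2·L_0(u) + 4·L_1(u) + 21/2·L_2(u) + 49·L_3(u).
Expanding and collecting terms gives q(u) = 6u^3 - 2u^2 + (5/2)u + 4.
Check: q(0) = 4. ✓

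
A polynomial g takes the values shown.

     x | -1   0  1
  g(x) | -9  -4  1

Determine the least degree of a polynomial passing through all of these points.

1

Forward differences of the values at x = -1, 0, 1:
  g  : -9  -4  1
  Δ  : 5  5
  Δ^2: 0
The first differences are constant (5) and nonzero, while all higher differences vanish, so the minimal degree is 1.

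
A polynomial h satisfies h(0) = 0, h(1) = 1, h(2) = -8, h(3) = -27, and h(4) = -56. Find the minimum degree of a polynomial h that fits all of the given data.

2

Forward differences of the values at n = 0, 1, 2, 3, 4:
  h  : 0  1  -8  -27  -56
  Δ  : 1  -9  -19  -29
  Δ^2: -10  -10  -10
  Δ^3: 0  0
  Δ^4: 0
The second differences are constant (-10) and nonzero, while all higher differences vanish, so the minimal degree is 2.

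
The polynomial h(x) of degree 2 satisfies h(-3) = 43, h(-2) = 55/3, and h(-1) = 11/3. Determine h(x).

Using the Lagrange interpolation formula with nodes -3, -2, -1:
  L_0(x) = (x + 2)(x + 1) / 2
  L_1(x) = (x + 3)(x + 1) / -1
  L_2(x) = (x + 3)(x + 2) / 2
Then h(x) = 43·L_0(x) + 55/3·L_1(x) + 11/3·L_2(x).
Expanding and collecting terms gives h(x) = 5x^2 + (1/3)x - 1.
Check: h(-1) = 11/3. ✓

h(x) = 5x^2 + (1/3)x - 1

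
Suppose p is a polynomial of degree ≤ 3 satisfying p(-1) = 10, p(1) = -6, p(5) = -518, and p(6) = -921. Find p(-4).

409

Write p(x) = ax^3 + bx^2 + cx + d. Substituting each data point gives a linear system:
  -a + b - c + d = 10
  a + b + c + d = -6
  125a + 25b + 5c + d = -518
  216a + 36b + 6c + d = -921
Solving the system yields a = -5, b = 5, c = -3, d = -3.
So p(x) = -5x³ + 5x² - 3x - 3.
Then p(-4) = 409.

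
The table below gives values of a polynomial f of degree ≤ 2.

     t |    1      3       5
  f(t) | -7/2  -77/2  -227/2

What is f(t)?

f(t) = -5t^2 + (5/2)t - 1

Write f(t) = at^2 + bt + c. Substituting each data point gives a linear system:
  a + b + c = -7/2
  9a + 3b + c = -77/2
  25a + 5b + c = -227/2
Solving the system yields a = -5, b = 5/2, c = -1.
So f(t) = -5t^2 + (5/2)t - 1.
Check: f(5) = -227/2. ✓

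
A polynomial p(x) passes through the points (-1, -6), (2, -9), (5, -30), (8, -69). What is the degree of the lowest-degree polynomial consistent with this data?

Forward differences of the values at x = -1, 2, 5, 8:
  p  : -6  -9  -30  -69
  Δ  : -3  -21  -39
  Δ^2: -18  -18
  Δ^3: 0
The second differences are constant (-18) and nonzero, while all higher differences vanish, so the minimal degree is 2.

2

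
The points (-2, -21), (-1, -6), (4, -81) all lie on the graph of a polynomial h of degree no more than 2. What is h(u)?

h(u) = -5u^2 - 1

Write h(u) = au^2 + bu + c. Substituting each data point gives a linear system:
  4a - 2b + c = -21
  a - b + c = -6
  16a + 4b + c = -81
Solving the system yields a = -5, b = 0, c = -1.
So h(u) = -5u^2 - 1.
Check: h(-2) = -21. ✓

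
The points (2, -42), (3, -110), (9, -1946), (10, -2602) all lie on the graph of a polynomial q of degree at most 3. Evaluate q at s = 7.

-982

Using the Lagrange interpolation formula with nodes 2, 3, 9, 10:
  L_0(s) = (s - 3)(s - 9)(s - 10) / -56
  L_1(s) = (s - 2)(s - 9)(s - 10) / 42
  L_2(s) = (s - 2)(s - 3)(s - 10) / -42
  L_3(s) = (s - 2)(s - 3)(s - 9) / 56
Then q(s) = -42·L_0(s) - 110·L_1(s) - 1946·L_2(s) - 2602·L_3(s).
Expanding and collecting terms gives q(s) = -2s^3 - 6s^2 - 2.
Evaluating at s = 7: q(7) = -982.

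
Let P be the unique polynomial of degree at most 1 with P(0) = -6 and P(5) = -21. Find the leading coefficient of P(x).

Write P(x) = ax + b. Substituting each data point gives a linear system:
  b = -6
  5a + b = -21
Solving the system yields a = -3, b = -6.
So P(x) = -3x - 6.
The leading coefficient is -3.

-3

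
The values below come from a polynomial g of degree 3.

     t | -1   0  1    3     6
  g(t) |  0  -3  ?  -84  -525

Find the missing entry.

The 4 known points determine the degree-3 polynomial uniquely.
Write g(t) = at^3 + bt^2 + ct + d. Substituting each data point gives a linear system:
  -a + b - c + d = 0
  d = -3
  27a + 9b + 3c + d = -84
  216a + 36b + 6c + d = -525
Solving the system yields a = -2, b = -2, c = -3, d = -3.
So g(t) = -2t³ - 2t² - 3t - 3.
Then g(1) = -10.

-10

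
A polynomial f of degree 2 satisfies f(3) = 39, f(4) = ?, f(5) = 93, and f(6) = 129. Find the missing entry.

The 3 known points determine the degree-2 polynomial uniquely.
Write f(t) = at^2 + bt + c. Substituting each data point gives a linear system:
  9a + 3b + c = 39
  25a + 5b + c = 93
  36a + 6b + c = 129
Solving the system yields a = 3, b = 3, c = 3.
So f(t) = 3t^2 + 3t + 3.
Then f(4) = 63.

63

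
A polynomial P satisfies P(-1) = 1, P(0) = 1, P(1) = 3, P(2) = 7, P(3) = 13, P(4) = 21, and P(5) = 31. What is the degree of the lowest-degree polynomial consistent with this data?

Forward differences of the values at s = -1, 0, 1, 2, 3, 4, 5:
  P  : 1  1  3  7  13  21  31
  Δ  : 0  2  4  6  8  10
  Δ^2: 2  2  2  2  2
  Δ^3: 0  0  0  0
  Δ^4: 0  0  0
  Δ^5: 0  0
  Δ^6: 0
The second differences are constant (2) and nonzero, while all higher differences vanish, so the minimal degree is 2.

2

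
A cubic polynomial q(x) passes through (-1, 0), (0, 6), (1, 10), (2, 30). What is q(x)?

q(x) = 3x^3 - x^2 + 2x + 6

Write q(x) = ax^3 + bx^2 + cx + d. Substituting each data point gives a linear system:
  -a + b - c + d = 0
  d = 6
  a + b + c + d = 10
  8a + 4b + 2c + d = 30
Solving the system yields a = 3, b = -1, c = 2, d = 6.
So q(x) = 3x^3 - x^2 + 2x + 6.
Check: q(-1) = 0. ✓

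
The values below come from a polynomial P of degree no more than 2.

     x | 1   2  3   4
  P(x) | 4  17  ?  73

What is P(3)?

40

The 3 known points determine the degree-2 polynomial uniquely.
Write P(x) = ax^2 + bx + c. Substituting each data point gives a linear system:
  a + b + c = 4
  4a + 2b + c = 17
  16a + 4b + c = 73
Solving the system yields a = 5, b = -2, c = 1.
So P(x) = 5x^2 - 2x + 1.
Then P(3) = 40.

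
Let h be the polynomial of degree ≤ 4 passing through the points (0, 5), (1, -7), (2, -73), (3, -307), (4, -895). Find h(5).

Forward differences of the values at s = 0, 1, 2, 3, 4:
  h  : 5  -7  -73  -307  -895
  Δ  : -12  -66  -234  -588
  Δ^2: -54  -168  -354
  Δ^3: -114  -186
  Δ^4: -72
The fourth differences are constant, confirming degree 4.
Interpolating (Newton forward form) and evaluating at s = 5 gives h(5) = -2095.

-2095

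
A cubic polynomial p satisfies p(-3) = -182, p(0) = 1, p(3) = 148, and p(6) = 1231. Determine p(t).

Using the Lagrange interpolation formula with nodes -3, 0, 3, 6:
  L_0(t) = t(t - 3)(t - 6) / -162
  L_1(t) = (t + 3)(t - 3)(t - 6) / 54
  L_2(t) = (t + 3)t(t - 6) / -54
  L_3(t) = (t + 3)t(t - 3) / 162
Then p(t) = -182·L_0(t) + 1·L_1(t) + 148·L_2(t) + 1231·L_3(t).
Expanding and collecting terms gives p(t) = 6t³ - 2t² + t + 1.
Check: p(0) = 1. ✓

p(t) = 6t^3 - 2t^2 + t + 1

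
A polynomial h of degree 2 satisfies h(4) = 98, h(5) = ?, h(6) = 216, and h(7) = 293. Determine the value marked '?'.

151

On equispaced nodes a degree-2 polynomial has vanishing third forward difference, so
  - h(4) + 3·h(5) - 3·h(6) + h(7) = 0.
Substituting the known values and solving for h(5):
  3·h(5) = 453
  h(5) = 151.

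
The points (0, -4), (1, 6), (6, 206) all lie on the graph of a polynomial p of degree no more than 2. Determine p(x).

p(x) = 5x^2 + 5x - 4

Using the Lagrange interpolation formula with nodes 0, 1, 6:
  L_0(x) = (x - 1)(x - 6) / 6
  L_1(x) = x(x - 6) / -5
  L_2(x) = x(x - 1) / 30
Then p(x) = -4·L_0(x) + 6·L_1(x) + 206·L_2(x).
Expanding and collecting terms gives p(x) = 5x² + 5x - 4.
Check: p(6) = 206. ✓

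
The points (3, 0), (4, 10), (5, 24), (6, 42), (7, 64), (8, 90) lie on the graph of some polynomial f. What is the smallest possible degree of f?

Forward differences of the values at n = 3, 4, 5, 6, 7, 8:
  f  : 0  10  24  42  64  90
  Δ  : 10  14  18  22  26
  Δ^2: 4  4  4  4
  Δ^3: 0  0  0
  Δ^4: 0  0
  Δ^5: 0
The second differences are constant (4) and nonzero, while all higher differences vanish, so the minimal degree is 2.

2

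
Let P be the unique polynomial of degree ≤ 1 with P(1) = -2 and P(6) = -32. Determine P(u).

Using the Lagrange interpolation formula with nodes 1, 6:
  L_0(u) = (u - 6) / -5
  L_1(u) = (u - 1) / 5
Then P(u) = -2·L_0(u) - 32·L_1(u).
Expanding and collecting terms gives P(u) = -6u + 4.
Check: P(6) = -32. ✓

P(u) = -6u + 4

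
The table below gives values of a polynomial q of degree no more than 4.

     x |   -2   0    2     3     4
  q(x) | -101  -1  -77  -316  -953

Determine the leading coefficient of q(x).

-4

Write q(x) = ax^4 + bx^3 + cx^2 + dx + e. Substituting each data point gives a linear system:
  16a - 8b + 4c - 2d + e = -101
  e = -1
  16a + 8b + 4c + 2d + e = -77
  81a + 27b + 9c + 3d + e = -316
  256a + 64b + 16c + 4d + e = -953
Solving the system yields a = -4, b = 3, c = -6, d = -6, e = -1.
So q(x) = -4x⁴ + 3x³ - 6x² - 6x - 1.
The leading coefficient is -4.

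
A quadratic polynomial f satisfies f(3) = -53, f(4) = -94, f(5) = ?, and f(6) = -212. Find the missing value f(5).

-147

On equispaced nodes a degree-2 polynomial has vanishing third forward difference, so
  - f(3) + 3·f(4) - 3·f(5) + f(6) = 0.
Substituting the known values and solving for f(5):
  -3·f(5) = 441
  f(5) = -147.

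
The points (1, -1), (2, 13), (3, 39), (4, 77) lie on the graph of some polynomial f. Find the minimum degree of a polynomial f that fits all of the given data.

2

Forward differences of the values at u = 1, 2, 3, 4:
  f  : -1  13  39  77
  Δ  : 14  26  38
  Δ^2: 12  12
  Δ^3: 0
The second differences are constant (12) and nonzero, while all higher differences vanish, so the minimal degree is 2.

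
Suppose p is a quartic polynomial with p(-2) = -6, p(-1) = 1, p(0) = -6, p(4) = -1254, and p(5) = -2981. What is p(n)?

Write p(n) = an^4 + bn^3 + cn^2 + dn + e. Substituting each data point gives a linear system:
  16a - 8b + 4c - 2d + e = -6
  a - b + c - d + e = 1
  e = -6
  256a + 64b + 16c + 4d + e = -1254
  625a + 125b + 25c + 5d + e = -2981
Solving the system yields a = -4, b = -5, c = 6, d = 0, e = -6.
So p(n) = -4n^4 - 5n^3 + 6n^2 - 6.
Check: p(0) = -6. ✓

p(n) = -4n^4 - 5n^3 + 6n^2 - 6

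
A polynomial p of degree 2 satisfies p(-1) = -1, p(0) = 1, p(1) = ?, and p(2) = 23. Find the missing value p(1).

9

On equispaced nodes a degree-2 polynomial has vanishing third forward difference, so
  - p(-1) + 3·p(0) - 3·p(1) + p(2) = 0.
Substituting the known values and solving for p(1):
  -3·p(1) = -27
  p(1) = 9.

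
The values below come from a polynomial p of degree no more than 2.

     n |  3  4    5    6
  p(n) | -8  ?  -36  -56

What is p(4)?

-20

The 3 known points determine the degree-2 polynomial uniquely.
Write p(n) = an^2 + bn + c. Substituting each data point gives a linear system:
  9a + 3b + c = -8
  25a + 5b + c = -36
  36a + 6b + c = -56
Solving the system yields a = -2, b = 2, c = 4.
So p(n) = -2n² + 2n + 4.
Then p(4) = -20.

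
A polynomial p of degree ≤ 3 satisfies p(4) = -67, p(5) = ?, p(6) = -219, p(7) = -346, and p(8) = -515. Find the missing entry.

The 4 known points determine the degree-3 polynomial uniquely.
Write p(t) = at^3 + bt^2 + ct + d. Substituting each data point gives a linear system:
  64a + 16b + 4c + d = -67
  216a + 36b + 6c + d = -219
  343a + 49b + 7c + d = -346
  512a + 64b + 8c + d = -515
Solving the system yields a = -1, b = 0, c = 0, d = -3.
So p(t) = -t^3 - 3.
Then p(5) = -128.

-128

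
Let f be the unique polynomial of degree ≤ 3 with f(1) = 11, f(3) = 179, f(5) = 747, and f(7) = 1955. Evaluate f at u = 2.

Write f(u) = au^3 + bu^2 + cu + d. Substituting each data point gives a linear system:
  a + b + c + d = 11
  27a + 9b + 3c + d = 179
  125a + 25b + 5c + d = 747
  343a + 49b + 7c + d = 1955
Solving the system yields a = 5, b = 5, c = -1, d = 2.
So f(u) = 5u³ + 5u² - u + 2.
Then f(2) = 60.

60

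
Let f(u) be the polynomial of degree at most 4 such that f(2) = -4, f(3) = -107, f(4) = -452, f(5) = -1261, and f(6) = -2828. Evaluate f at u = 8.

Using the Lagrange interpolation formula with nodes 2, 3, 4, 5, 6:
  L_0(u) = (u - 3)(u - 4)(u - 5)(u - 6) / 24
  L_1(u) = (u - 2)(u - 4)(u - 5)(u - 6) / -6
  L_2(u) = (u - 2)(u - 3)(u - 5)(u - 6) / 4
  L_3(u) = (u - 2)(u - 3)(u - 4)(u - 6) / -6
  L_4(u) = (u - 2)(u - 3)(u - 4)(u - 5) / 24
Then f(u) = -4·L_0(u) - 107·L_1(u) - 452·L_2(u) - 1261·L_3(u) - 2828·L_4(u).
Expanding and collecting terms gives f(u) = -3u^4 + 5u^3 - u^2 + 2u + 4.
Evaluating at u = 8: f(8) = -9772.

-9772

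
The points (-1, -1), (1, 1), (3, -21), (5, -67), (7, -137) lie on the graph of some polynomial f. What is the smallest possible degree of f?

Forward differences of the values at t = -1, 1, 3, 5, 7:
  f  : -1  1  -21  -67  -137
  Δ  : 2  -22  -46  -70
  Δ^2: -24  -24  -24
  Δ^3: 0  0
  Δ^4: 0
The second differences are constant (-24) and nonzero, while all higher differences vanish, so the minimal degree is 2.

2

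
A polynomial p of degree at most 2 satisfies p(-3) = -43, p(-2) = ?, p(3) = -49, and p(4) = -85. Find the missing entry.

The 3 known points determine the degree-2 polynomial uniquely.
Write p(n) = an^2 + bn + c. Substituting each data point gives a linear system:
  9a - 3b + c = -43
  9a + 3b + c = -49
  16a + 4b + c = -85
Solving the system yields a = -5, b = -1, c = -1.
So p(n) = -5n^2 - n - 1.
Then p(-2) = -19.

-19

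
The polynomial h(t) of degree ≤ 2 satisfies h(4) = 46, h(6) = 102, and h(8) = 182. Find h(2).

14

Write h(t) = at^2 + bt + c. Substituting each data point gives a linear system:
  16a + 4b + c = 46
  36a + 6b + c = 102
  64a + 8b + c = 182
Solving the system yields a = 3, b = -2, c = 6.
So h(t) = 3t^2 - 2t + 6.
Then h(2) = 14.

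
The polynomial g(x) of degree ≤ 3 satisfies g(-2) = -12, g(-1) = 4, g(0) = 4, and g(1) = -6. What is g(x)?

Using the Lagrange interpolation formula with nodes -2, -1, 0, 1:
  L_0(x) = (x + 1)x(x - 1) / -6
  L_1(x) = (x + 2)x(x - 1) / 2
  L_2(x) = (x + 2)(x + 1)(x - 1) / -2
  L_3(x) = (x + 2)(x + 1)x / 6
Then g(x) = -12·L_0(x) + 4·L_1(x) + 4·L_2(x) - 6·L_3(x).
Expanding and collecting terms gives g(x) = x^3 - 5x^2 - 6x + 4.
Check: g(-2) = -12. ✓

g(x) = x^3 - 5x^2 - 6x + 4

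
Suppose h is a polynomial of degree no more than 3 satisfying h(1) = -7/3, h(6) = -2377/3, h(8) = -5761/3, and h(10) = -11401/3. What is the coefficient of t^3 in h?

-4

Write h(t) = at^3 + bt^2 + ct + d. Substituting each data point gives a linear system:
  a + b + c + d = -7/3
  216a + 36b + 6c + d = -2377/3
  512a + 64b + 8c + d = -5761/3
  1000a + 100b + 10c + d = -11401/3
Solving the system yields a = -4, b = 2, c = 0, d = -1/3.
So h(t) = -4t^3 + 2t^2 - 1/3.
The leading coefficient is -4.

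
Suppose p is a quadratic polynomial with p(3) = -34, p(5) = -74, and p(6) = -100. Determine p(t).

p(t) = -2t^2 - 4t - 4

Write p(t) = at^2 + bt + c. Substituting each data point gives a linear system:
  9a + 3b + c = -34
  25a + 5b + c = -74
  36a + 6b + c = -100
Solving the system yields a = -2, b = -4, c = -4.
So p(t) = -2t^2 - 4t - 4.
Check: p(5) = -74. ✓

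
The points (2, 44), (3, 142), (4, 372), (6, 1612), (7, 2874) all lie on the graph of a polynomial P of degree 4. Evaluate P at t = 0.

4

Write P(t) = at^4 + bt^3 + ct^2 + dt + e. Substituting each data point gives a linear system:
  16a + 8b + 4c + 2d + e = 44
  81a + 27b + 9c + 3d + e = 142
  256a + 64b + 16c + 4d + e = 372
  1296a + 216b + 36c + 6d + e = 1612
  2401a + 343b + 49c + 7d + e = 2874
Solving the system yields a = 1, b = 1, c = 2, d = 4, e = 4.
So P(t) = t^4 + t^3 + 2t^2 + 4t + 4.
Then P(0) = 4.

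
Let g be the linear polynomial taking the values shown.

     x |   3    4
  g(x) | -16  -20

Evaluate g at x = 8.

-36

Using the Lagrange interpolation formula with nodes 3, 4:
  L_0(x) = (x - 4) / -1
  L_1(x) = (x - 3) / 1
Then g(x) = -16·L_0(x) - 20·L_1(x).
Expanding and collecting terms gives g(x) = -4x - 4.
Evaluating at x = 8: g(8) = -36.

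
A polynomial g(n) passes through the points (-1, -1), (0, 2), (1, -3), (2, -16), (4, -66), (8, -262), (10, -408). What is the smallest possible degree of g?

Divided differences on the nodes -1, 0, 1, 2, 4, 8, 10:
  order 0: -1  2  -3  -16  -66  -262  -408
  order 1: 3  -5  -13  -25  -49  -73
  order 2: -4  -4  -4  -4  -4
  order 3: 0  0  0  0
  order 4: 0  0  0
  order 5: 0  0
  order 6: 0
The order-2 divided differences are all -4 (nonzero) and every higher order vanishes, so the data lies on a polynomial of degree exactly 2.

2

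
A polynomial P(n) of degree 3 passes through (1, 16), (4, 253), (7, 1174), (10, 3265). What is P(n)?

P(n) = 3n^3 + 2n^2 + 6n + 5

Write P(n) = an^3 + bn^2 + cn + d. Substituting each data point gives a linear system:
  a + b + c + d = 16
  64a + 16b + 4c + d = 253
  343a + 49b + 7c + d = 1174
  1000a + 100b + 10c + d = 3265
Solving the system yields a = 3, b = 2, c = 6, d = 5.
So P(n) = 3n^3 + 2n^2 + 6n + 5.
Check: P(1) = 16. ✓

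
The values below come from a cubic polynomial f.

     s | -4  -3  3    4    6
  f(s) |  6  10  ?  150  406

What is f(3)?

The 4 known points determine the degree-3 polynomial uniquely.
Write f(s) = as^3 + bs^2 + cs + d. Substituting each data point gives a linear system:
  -64a + 16b - 4c + d = 6
  -27a + 9b - 3c + d = 10
  64a + 16b + 4c + d = 150
  216a + 36b + 6c + d = 406
Solving the system yields a = 1, b = 5, c = 2, d = -2.
So f(s) = s^3 + 5s^2 + 2s - 2.
Then f(3) = 76.

76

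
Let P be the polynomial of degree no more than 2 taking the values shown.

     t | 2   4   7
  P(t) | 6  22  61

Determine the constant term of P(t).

-2

Write P(t) = at^2 + bt + c. Substituting each data point gives a linear system:
  4a + 2b + c = 6
  16a + 4b + c = 22
  49a + 7b + c = 61
Solving the system yields a = 1, b = 2, c = -2.
So P(t) = t² + 2t - 2.
The constant term is -2.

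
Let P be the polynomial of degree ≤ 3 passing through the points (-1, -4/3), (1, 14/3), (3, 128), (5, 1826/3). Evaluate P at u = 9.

3602

Forward differences of the values at u = -1, 1, 3, 5:
  P  : -4/3  14/3  128  1826/3
  Δ  : 6  370/3  1442/3
  Δ^2: 352/3  1072/3
  Δ^3: 240
The third differences are constant, confirming degree 3.
Interpolating (Newton forward form) and evaluating at u = 9 gives P(9) = 3602.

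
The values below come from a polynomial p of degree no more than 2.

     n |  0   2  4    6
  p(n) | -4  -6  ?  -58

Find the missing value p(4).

The 3 known points determine the degree-2 polynomial uniquely.
Write p(n) = an^2 + bn + c. Substituting each data point gives a linear system:
  c = -4
  4a + 2b + c = -6
  36a + 6b + c = -58
Solving the system yields a = -2, b = 3, c = -4.
So p(n) = -2n² + 3n - 4.
Then p(4) = -24.

-24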